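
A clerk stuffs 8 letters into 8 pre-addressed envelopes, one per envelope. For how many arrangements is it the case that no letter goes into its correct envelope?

!8 = 8! · Σ_{k=0}^{8} (-1)^k/k!
= 8! - 8!/1! + 8!/2! - 8!/3! + 8!/4! - 8!/5! + 8!/6! - 8!/7! + 8!/8!
= 40320 - 40320 + 20160 - 6720 + 1680 - 336 + 56 - 8 + 1
= 14833

14833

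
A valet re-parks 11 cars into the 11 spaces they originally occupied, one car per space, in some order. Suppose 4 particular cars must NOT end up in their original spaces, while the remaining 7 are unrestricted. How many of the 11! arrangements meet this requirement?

27422640

Let A_j be the event that the j-th constrained one is fixed. By inclusion-exclusion over the 4 events:
Σ_{j=0}^{4} (-1)^j C(4,j)(11-j)!
= C(4,0)·11! - C(4,1)·10! + C(4,2)·9! - C(4,3)·8! + C(4,4)·7!
= 39916800 - 14515200 + 2177280 - 161280 + 5040
= 27422640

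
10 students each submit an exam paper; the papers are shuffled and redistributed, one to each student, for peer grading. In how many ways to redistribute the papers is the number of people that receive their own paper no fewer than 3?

291394

# with exactly i fixed is C(10,i)·!(10-i); sum over i=3..10:
  i=3: C(10,3)·!7 = 120·1854 = 222480
  i=4: C(10,4)·!6 = 210·265 = 55650
  i=5: C(10,5)·!5 = 252·44 = 11088
  i=6: C(10,6)·!4 = 210·9 = 1890
  i=7: C(10,7)·!3 = 120·2 = 240
  i=8: C(10,8)·!2 = 45·1 = 45
  i=9: C(10,9)·!1 = 10·0 = 0
  i=10: C(10,10)·!0 = 1·1 = 1
Total = 291394.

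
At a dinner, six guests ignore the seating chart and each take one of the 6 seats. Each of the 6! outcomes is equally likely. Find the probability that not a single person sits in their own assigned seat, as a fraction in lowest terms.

53/144

Favorable outcomes: !6 = 265.
Total outcomes: 6! = 720.
Probability = 265/720 = 53/144.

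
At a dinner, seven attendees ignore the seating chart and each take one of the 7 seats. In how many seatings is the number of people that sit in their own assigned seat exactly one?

1855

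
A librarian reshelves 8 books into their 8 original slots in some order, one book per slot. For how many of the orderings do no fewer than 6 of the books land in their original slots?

Sum C(8,i)·!(8-i) for i = 6..8:
  i=6: C(8,6)·!2 = 28·1 = 28
  i=7: C(8,7)·!1 = 8·0 = 0
  i=8: C(8,8)·!0 = 1·1 = 1
Total = 29.

29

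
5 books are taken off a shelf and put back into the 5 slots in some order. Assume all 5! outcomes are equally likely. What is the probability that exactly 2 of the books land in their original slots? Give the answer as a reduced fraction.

Favorable outcomes: C(5,2)·!3 = 10·2 = 20.
Total outcomes: 5! = 120.
Probability = 20/120 = 1/6.

1/6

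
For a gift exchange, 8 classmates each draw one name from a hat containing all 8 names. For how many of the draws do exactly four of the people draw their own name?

630

Pick the 4 fixed positions: C(8,4) = 70 ways.
The remaining 4 must be deranged: !4 = 9.
Total: 70 × 9 = 630.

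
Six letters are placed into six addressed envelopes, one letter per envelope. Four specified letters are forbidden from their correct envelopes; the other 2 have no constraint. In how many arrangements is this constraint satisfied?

Let A_j be the event that the j-th constrained one is fixed. By inclusion-exclusion over the 4 events:
Σ_{j=0}^{4} (-1)^j C(4,j)(6-j)!
= C(4,0)·6! - C(4,1)·5! + C(4,2)·4! - C(4,3)·3! + C(4,4)·2!
= 720 - 480 + 144 - 24 + 2
= 362

362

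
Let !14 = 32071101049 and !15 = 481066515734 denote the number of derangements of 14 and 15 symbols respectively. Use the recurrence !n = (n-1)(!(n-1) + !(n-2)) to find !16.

!16 = (16-1)·(!15 + !14) = 15·(481066515734 + 32071101049) = 15·513137616783 = 7697064251745.

7697064251745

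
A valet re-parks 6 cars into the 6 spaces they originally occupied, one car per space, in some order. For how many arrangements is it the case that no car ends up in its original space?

265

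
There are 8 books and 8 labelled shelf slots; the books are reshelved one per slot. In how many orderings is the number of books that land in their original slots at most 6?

40319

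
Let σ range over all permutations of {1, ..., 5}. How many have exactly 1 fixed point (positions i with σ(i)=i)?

45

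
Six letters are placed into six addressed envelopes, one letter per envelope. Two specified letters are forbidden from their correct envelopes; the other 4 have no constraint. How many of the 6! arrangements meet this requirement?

504

Inclusion-exclusion on the 2 forbidden self-matches:
Σ_{j=0}^{2} (-1)^j C(2,j)(6-j)!
= C(2,0)·6! - C(2,1)·5! + C(2,2)·4!
= 720 - 240 + 24
= 504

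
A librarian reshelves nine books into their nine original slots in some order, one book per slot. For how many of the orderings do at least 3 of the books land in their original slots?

# with exactly i fixed is C(9,i)·!(9-i); sum over i=3..9:
  i=3: C(9,3)·!6 = 84·265 = 22260
  i=4: C(9,4)·!5 = 126·44 = 5544
  i=5: C(9,5)·!4 = 126·9 = 1134
  i=6: C(9,6)·!3 = 84·2 = 168
  i=7: C(9,7)·!2 = 36·1 = 36
  i=8: C(9,8)·!1 = 9·0 = 0
  i=9: C(9,9)·!0 = 1·1 = 1
Total = 29143.

29143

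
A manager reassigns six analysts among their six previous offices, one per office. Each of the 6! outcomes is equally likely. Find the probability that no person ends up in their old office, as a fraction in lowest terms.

Favorable outcomes: !6 = 265.
Total outcomes: 6! = 720.
Probability = 265/720 = 53/144.

53/144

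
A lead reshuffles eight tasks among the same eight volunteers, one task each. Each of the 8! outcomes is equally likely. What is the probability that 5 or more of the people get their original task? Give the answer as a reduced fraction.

47/13440

Favorable outcomes: Σ_{i≥5} C(8,i)·!(8-i) = 56·2 + 28·1 + 8·0 + 1·1 = 141.
Total outcomes: 8! = 40320.
Probability = 141/40320 = 47/13440.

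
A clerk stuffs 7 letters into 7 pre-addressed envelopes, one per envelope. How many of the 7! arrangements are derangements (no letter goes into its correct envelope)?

1854

The number of derangements of 7 is !7 = Σ_{k=0}^{7} (-1)^k·7!/k!
= 7! - 7!/1! + 7!/2! - 7!/3! + 7!/4! - 7!/5! + 7!/6! - 7!/7!
= 5040 - 5040 + 2520 - 840 + 210 - 42 + 7 - 1
= 1854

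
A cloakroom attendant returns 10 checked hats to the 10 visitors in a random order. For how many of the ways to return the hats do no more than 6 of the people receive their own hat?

Sum C(10,i)·!(10-i) for i = 0..6:
  i=0: C(10,0)·!10 = 1·1334961 = 1334961
  i=1: C(10,1)·!9 = 10·133496 = 1334960
  i=2: C(10,2)·!8 = 45·14833 = 667485
  i=3: C(10,3)·!7 = 120·1854 = 222480
  i=4: C(10,4)·!6 = 210·265 = 55650
  i=5: C(10,5)·!5 = 252·44 = 11088
  i=6: C(10,6)·!4 = 210·9 = 1890
Total = 3628514.

3628514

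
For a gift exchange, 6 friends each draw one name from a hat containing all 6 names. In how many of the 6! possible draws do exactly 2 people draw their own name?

135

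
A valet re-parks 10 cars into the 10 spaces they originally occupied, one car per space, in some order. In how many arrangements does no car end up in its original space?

!10 = 10! · Σ_{k=0}^{10} (-1)^k/k!
= 10! - 10!/1! + 10!/2! - 10!/3! + 10!/4! - 10!/5! + 10!/6! - 10!/7! + 10!/8! - 10!/9! + 10!/10!
= 3628800 - 3628800 + 1814400 - 604800 + 151200 - 30240 + 5040 - 720 + 90 - 10 + 1
= 1334961

1334961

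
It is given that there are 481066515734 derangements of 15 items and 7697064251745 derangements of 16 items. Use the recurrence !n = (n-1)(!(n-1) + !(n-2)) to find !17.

130850092279664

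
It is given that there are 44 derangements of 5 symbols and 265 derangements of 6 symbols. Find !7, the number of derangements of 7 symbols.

!7 = (7-1)·(!6 + !5) = 6·(265 + 44) = 6·309 = 1854.

1854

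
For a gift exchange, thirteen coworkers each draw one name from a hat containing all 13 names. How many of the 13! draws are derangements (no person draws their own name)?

!13 is the nearest integer to 13!/e.
13! = 6227020800, and 6227020800/e ≈ 2290792932.07, so !13 = 2290792932.

2290792932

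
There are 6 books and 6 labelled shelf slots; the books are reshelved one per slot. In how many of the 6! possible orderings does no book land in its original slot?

265

Recurrence: !6 = 5·(!5 + !4).
!6 = 5·(44 + 9) = 5·53 = 265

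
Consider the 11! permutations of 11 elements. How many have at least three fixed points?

3205379

# with exactly i fixed is C(11,i)·!(11-i); sum over i=3..11:
  i=3: C(11,3)·!8 = 165·14833 = 2447445
  i=4: C(11,4)·!7 = 330·1854 = 611820
  i=5: C(11,5)·!6 = 462·265 = 122430
  i=6: C(11,6)·!5 = 462·44 = 20328
  i=7: C(11,7)·!4 = 330·9 = 2970
  i=8: C(11,8)·!3 = 165·2 = 330
  i=9: C(11,9)·!2 = 55·1 = 55
  i=10: C(11,10)·!1 = 11·0 = 0
  i=11: C(11,11)·!0 = 1·1 = 1
Total = 3205379.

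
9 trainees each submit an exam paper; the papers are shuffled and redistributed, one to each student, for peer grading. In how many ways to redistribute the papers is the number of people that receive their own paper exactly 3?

Pick the 3 fixed positions: C(9,3) = 84 ways.
The other 6 form a derangement: !6 = 265.
Total: 84 × 265 = 22260.

22260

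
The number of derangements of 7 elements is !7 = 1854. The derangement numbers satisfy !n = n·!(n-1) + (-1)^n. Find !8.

14833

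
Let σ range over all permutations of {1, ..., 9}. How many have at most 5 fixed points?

362675

# with exactly i fixed is C(9,i)·!(9-i); sum over i=0..5:
  i=0: C(9,0)·!9 = 1·133496 = 133496
  i=1: C(9,1)·!8 = 9·14833 = 133497
  i=2: C(9,2)·!7 = 36·1854 = 66744
  i=3: C(9,3)·!6 = 84·265 = 22260
  i=4: C(9,4)·!5 = 126·44 = 5544
  i=5: C(9,5)·!4 = 126·9 = 1134
Total = 362675.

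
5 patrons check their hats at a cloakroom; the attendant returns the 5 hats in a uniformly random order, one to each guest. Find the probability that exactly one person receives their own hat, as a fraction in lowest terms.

3/8

Favorable outcomes: C(5,1)·!4 = 5·9 = 45.
Total outcomes: 5! = 120.
Probability = 45/120 = 3/8.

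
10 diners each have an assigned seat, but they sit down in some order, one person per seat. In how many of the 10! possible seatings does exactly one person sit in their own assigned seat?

Pick the single fixed position: C(10,1) = 10 ways.
The remaining 9 must be deranged: !9 = 133496.
Total: 10 × 133496 = 1334960.

1334960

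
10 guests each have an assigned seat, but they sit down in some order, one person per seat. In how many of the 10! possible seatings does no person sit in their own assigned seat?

1334961

!10 is the nearest integer to 10!/e.
10! = 3628800, and 3628800/e ≈ 1334960.92, so !10 = 1334961.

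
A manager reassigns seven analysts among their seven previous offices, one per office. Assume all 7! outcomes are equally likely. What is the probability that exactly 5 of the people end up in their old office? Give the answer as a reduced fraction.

1/240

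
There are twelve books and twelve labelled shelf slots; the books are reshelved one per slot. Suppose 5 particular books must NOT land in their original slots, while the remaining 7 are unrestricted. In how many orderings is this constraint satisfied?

312273360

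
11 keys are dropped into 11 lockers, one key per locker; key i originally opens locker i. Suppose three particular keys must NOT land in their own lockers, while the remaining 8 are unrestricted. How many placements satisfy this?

30078720

Let A_j be the event that the j-th constrained one is fixed. By inclusion-exclusion over the 3 events:
Σ_{j=0}^{3} (-1)^j C(3,j)(11-j)!
= C(3,0)·11! - C(3,1)·10! + C(3,2)·9! - C(3,3)·8!
= 39916800 - 10886400 + 1088640 - 40320
= 30078720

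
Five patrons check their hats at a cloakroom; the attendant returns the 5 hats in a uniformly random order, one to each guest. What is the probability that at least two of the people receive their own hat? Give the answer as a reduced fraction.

31/120

Favorable outcomes: Σ_{i≥2} C(5,i)·!(5-i) = 10·2 + 10·1 + 5·0 + 1·1 = 31.
Total outcomes: 5! = 120.
Probability = 31/120 = 31/120.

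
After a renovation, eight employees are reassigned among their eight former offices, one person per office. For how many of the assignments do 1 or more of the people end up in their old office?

25487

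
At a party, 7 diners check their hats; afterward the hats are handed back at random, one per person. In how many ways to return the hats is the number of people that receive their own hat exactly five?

21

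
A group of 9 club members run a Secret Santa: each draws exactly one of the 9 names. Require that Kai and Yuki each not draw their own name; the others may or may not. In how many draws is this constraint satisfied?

Let A_j be the event that the j-th constrained one is fixed. By inclusion-exclusion over the 2 events:
Σ_{j=0}^{2} (-1)^j C(2,j)(9-j)!
= C(2,0)·9! - C(2,1)·8! + C(2,2)·7!
= 362880 - 80640 + 5040
= 287280

287280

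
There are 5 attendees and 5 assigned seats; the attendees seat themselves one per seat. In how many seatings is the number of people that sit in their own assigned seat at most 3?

# with exactly i fixed is C(5,i)·!(5-i); sum over i=0..3:
  i=0: C(5,0)·!5 = 1·44 = 44
  i=1: C(5,1)·!4 = 5·9 = 45
  i=2: C(5,2)·!3 = 10·2 = 20
  i=3: C(5,3)·!2 = 10·1 = 10
Total = 119.

119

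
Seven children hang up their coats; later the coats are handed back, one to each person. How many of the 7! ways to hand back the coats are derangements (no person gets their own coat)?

The number of derangements of 7 is !7 = Σ_{k=0}^{7} (-1)^k·7!/k!
= 7! - 7!/1! + 7!/2! - 7!/3! + 7!/4! - 7!/5! + 7!/6! - 7!/7!
= 5040 - 5040 + 2520 - 840 + 210 - 42 + 7 - 1
= 1854

1854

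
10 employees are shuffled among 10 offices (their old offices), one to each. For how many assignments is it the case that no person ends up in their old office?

The number of derangements of 10 is !10 = Σ_{k=0}^{10} (-1)^k·10!/k!
= 10! - 10!/1! + 10!/2! - 10!/3! + 10!/4! - 10!/5! + 10!/6! - 10!/7! + 10!/8! - 10!/9! + 10!/10!
= 3628800 - 3628800 + 1814400 - 604800 + 151200 - 30240 + 5040 - 720 + 90 - 10 + 1
= 1334961

1334961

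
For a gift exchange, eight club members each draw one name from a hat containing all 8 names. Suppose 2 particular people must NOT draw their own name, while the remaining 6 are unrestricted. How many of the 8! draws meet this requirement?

30960

Let A_j be the event that the j-th constrained one is fixed. By inclusion-exclusion over the 2 events:
Σ_{j=0}^{2} (-1)^j C(2,j)(8-j)!
= C(2,0)·8! - C(2,1)·7! + C(2,2)·6!
= 40320 - 10080 + 720
= 30960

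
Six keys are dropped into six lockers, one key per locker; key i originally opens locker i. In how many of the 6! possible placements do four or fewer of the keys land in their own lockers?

719

# with exactly i fixed is C(6,i)·!(6-i); sum over i=0..4:
  i=0: C(6,0)·!6 = 1·265 = 265
  i=1: C(6,1)·!5 = 6·44 = 264
  i=2: C(6,2)·!4 = 15·9 = 135
  i=3: C(6,3)·!3 = 20·2 = 40
  i=4: C(6,4)·!2 = 15·1 = 15
Total = 719.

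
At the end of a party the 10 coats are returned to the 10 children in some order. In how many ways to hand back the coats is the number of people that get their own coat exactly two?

Choose which 2 of the 10 are fixed: C(10,2) = 45.
The remaining 8 must be deranged: !8 = 14833.
Total: 45 × 14833 = 667485.

667485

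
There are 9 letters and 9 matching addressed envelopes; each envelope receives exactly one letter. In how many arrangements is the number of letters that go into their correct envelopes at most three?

355997

Sum C(9,i)·!(9-i) for i = 0..3:
  i=0: C(9,0)·!9 = 1·133496 = 133496
  i=1: C(9,1)·!8 = 9·14833 = 133497
  i=2: C(9,2)·!7 = 36·1854 = 66744
  i=3: C(9,3)·!6 = 84·265 = 22260
Total = 355997.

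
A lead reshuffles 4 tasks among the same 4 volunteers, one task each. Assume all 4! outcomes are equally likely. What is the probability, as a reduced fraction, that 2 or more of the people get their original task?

7/24

Favorable outcomes: Σ_{i≥2} C(4,i)·!(4-i) = 6·1 + 4·0 + 1·1 = 7.
Total outcomes: 4! = 24.
Probability = 7/24 = 7/24.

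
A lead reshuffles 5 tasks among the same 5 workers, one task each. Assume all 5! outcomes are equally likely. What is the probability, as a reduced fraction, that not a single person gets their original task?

11/30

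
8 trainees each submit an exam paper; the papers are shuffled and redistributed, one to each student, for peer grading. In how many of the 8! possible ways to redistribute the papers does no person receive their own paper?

14833

Use !n = n·!(n-1) + (-1)^n.
!8 = 8·1854 + 1 = 14833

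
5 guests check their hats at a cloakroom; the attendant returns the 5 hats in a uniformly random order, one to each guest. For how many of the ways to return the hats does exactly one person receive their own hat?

Choose which one of the 5 is fixed: C(5,1) = 5.
The other 4 form a derangement: !4 = 9.
Total: 5 × 9 = 45.

45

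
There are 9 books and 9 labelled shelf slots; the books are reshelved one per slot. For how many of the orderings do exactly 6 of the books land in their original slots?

Choose which 6 of the 9 are fixed: C(9,6) = 84.
The other 3 form a derangement: !3 = 2.
Total: 84 × 2 = 168.

168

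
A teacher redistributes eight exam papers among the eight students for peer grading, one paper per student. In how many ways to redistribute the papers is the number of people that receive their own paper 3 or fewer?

39549

# with exactly i fixed is C(8,i)·!(8-i); sum over i=0..3:
  i=0: C(8,0)·!8 = 1·14833 = 14833
  i=1: C(8,1)·!7 = 8·1854 = 14832
  i=2: C(8,2)·!6 = 28·265 = 7420
  i=3: C(8,3)·!5 = 56·44 = 2464
Total = 39549.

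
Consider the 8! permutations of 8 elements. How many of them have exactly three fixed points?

Choose which 3 of the 8 are fixed: C(8,3) = 56.
The other 5 form a derangement: !5 = 44.
Total: 56 × 44 = 2464.

2464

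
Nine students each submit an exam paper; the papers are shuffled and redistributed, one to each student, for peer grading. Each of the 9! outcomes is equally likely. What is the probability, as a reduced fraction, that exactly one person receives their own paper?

2119/5760

Favorable outcomes: C(9,1)·!8 = 9·14833 = 133497.
Total outcomes: 9! = 362880.
Probability = 133497/362880 = 2119/5760.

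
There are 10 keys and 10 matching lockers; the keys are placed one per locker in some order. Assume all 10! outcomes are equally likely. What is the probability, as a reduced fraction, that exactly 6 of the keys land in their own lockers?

1/1920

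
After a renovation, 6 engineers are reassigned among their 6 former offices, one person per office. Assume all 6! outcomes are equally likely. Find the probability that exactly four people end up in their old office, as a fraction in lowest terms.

Favorable outcomes: C(6,4)·!2 = 15·1 = 15.
Total outcomes: 6! = 720.
Probability = 15/720 = 1/48.

1/48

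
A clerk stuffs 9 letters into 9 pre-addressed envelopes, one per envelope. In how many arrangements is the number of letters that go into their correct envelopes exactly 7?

36

Choose which 7 of the 9 are fixed: C(9,7) = 36.
The other 2 form a derangement: !2 = 1.
Total: 36 × 1 = 36.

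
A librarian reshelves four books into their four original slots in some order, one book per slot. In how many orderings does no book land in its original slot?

9

The number of derangements of 4 is !4 = Σ_{k=0}^{4} (-1)^k·4!/k!
= 4! - 4!/1! + 4!/2! - 4!/3! + 4!/4!
= 24 - 24 + 12 - 4 + 1
= 9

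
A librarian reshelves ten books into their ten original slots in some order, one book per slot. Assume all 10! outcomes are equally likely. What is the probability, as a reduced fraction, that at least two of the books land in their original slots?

958879/3628800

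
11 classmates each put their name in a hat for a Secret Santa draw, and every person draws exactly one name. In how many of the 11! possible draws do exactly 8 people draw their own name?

330

Pick the 8 fixed positions: C(11,8) = 165 ways.
The other 3 form a derangement: !3 = 2.
Total: 165 × 2 = 330.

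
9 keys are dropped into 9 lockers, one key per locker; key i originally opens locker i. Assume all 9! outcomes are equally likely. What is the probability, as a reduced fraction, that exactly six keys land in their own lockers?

1/2160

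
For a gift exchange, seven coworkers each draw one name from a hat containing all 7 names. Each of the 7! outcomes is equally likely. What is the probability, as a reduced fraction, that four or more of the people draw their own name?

23/1260

Favorable outcomes: Σ_{i≥4} C(7,i)·!(7-i) = 35·2 + 21·1 + 7·0 + 1·1 = 92.
Total outcomes: 7! = 5040.
Probability = 92/5040 = 23/1260.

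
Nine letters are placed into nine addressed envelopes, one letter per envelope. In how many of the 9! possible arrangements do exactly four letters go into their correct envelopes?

5544

Choose which 4 of the 9 are fixed: C(9,4) = 126.
The remaining 5 must be deranged: !5 = 44.
Total: 126 × 44 = 5544.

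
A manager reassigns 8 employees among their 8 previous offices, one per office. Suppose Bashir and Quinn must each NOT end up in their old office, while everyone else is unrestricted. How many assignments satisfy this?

Let A_j be the event that the j-th constrained one is fixed. By inclusion-exclusion over the 2 events:
Σ_{j=0}^{2} (-1)^j C(2,j)(8-j)!
= C(2,0)·8! - C(2,1)·7! + C(2,2)·6!
= 40320 - 10080 + 720
= 30960

30960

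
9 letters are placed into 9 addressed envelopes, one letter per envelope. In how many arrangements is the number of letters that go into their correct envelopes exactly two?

Pick the 2 fixed positions: C(9,2) = 36 ways.
The other 7 form a derangement: !7 = 1854.
Total: 36 × 1854 = 66744.

66744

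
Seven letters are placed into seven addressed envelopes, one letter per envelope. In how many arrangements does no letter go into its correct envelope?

!7 is the nearest integer to 7!/e.
7! = 5040, and 5040/e ≈ 1854.11, so !7 = 1854.

1854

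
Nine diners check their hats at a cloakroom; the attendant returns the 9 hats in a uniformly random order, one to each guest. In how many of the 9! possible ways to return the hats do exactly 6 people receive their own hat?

168

Pick the 6 fixed positions: C(9,6) = 84 ways.
The other 3 form a derangement: !3 = 2.
Total: 84 × 2 = 168.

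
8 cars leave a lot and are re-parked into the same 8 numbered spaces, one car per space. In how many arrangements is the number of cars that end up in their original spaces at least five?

# with exactly i fixed is C(8,i)·!(8-i); sum over i=5..8:
  i=5: C(8,5)·!3 = 56·2 = 112
  i=6: C(8,6)·!2 = 28·1 = 28
  i=7: C(8,7)·!1 = 8·0 = 0
  i=8: C(8,8)·!0 = 1·1 = 1
Total = 141.

141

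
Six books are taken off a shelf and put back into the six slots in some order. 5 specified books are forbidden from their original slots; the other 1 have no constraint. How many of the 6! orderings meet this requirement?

309

Let A_j be the event that the j-th constrained one is fixed. By inclusion-exclusion over the 5 events:
Σ_{j=0}^{5} (-1)^j C(5,j)(6-j)!
= C(5,0)·6! - C(5,1)·5! + C(5,2)·4! - C(5,3)·3! + C(5,4)·2! - C(5,5)·1!
= 720 - 600 + 240 - 60 + 10 - 1
= 309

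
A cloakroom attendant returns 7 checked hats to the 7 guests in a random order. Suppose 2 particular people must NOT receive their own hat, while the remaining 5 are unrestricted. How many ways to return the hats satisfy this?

Let A_j be the event that the j-th constrained one is fixed. By inclusion-exclusion over the 2 events:
Σ_{j=0}^{2} (-1)^j C(2,j)(7-j)!
= C(2,0)·7! - C(2,1)·6! + C(2,2)·5!
= 5040 - 1440 + 120
= 3720

3720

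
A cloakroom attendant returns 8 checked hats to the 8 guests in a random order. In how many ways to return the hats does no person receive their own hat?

14833

Recurrence: !8 = 7·(!7 + !6).
!8 = 7·(1854 + 265) = 7·2119 = 14833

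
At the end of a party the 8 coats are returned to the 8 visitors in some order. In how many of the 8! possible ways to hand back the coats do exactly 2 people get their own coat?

Choose which 2 of the 8 are fixed: C(8,2) = 28.
The remaining 6 must be deranged: !6 = 265.
Total: 28 × 265 = 7420.

7420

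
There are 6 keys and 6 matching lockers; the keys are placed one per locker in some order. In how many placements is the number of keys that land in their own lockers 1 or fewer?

Sum C(6,i)·!(6-i) for i = 0..1:
  i=0: C(6,0)·!6 = 1·265 = 265
  i=1: C(6,1)·!5 = 6·44 = 264
Total = 529.

529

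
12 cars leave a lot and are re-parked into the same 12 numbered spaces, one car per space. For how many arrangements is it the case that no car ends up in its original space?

By inclusion-exclusion, !12 = Σ (-1)^k · 12!/k! for k=0..12
= 12! - 12!/1! + 12!/2! - 12!/3! + 12!/4! - 12!/5! + 12!/6! - 12!/7! + 12!/8! - 12!/9! + 12!/10! - 12!/11! + 12!/12!
= 479001600 - 479001600 + 239500800 - 79833600 + 19958400 - 3991680 + 665280 - 95040 + 11880 - 1320 + 132 - 12 + 1
= 176214841

176214841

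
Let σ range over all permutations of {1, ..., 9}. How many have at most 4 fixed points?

# with exactly i fixed is C(9,i)·!(9-i); sum over i=0..4:
  i=0: C(9,0)·!9 = 1·133496 = 133496
  i=1: C(9,1)·!8 = 9·14833 = 133497
  i=2: C(9,2)·!7 = 36·1854 = 66744
  i=3: C(9,3)·!6 = 84·265 = 22260
  i=4: C(9,4)·!5 = 126·44 = 5544
Total = 361541.

361541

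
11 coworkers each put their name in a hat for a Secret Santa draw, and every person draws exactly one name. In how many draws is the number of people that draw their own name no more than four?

39770686

Sum C(11,i)·!(11-i) for i = 0..4:
  i=0: C(11,0)·!11 = 1·14684570 = 14684570
  i=1: C(11,1)·!10 = 11·1334961 = 14684571
  i=2: C(11,2)·!9 = 55·133496 = 7342280
  i=3: C(11,3)·!8 = 165·14833 = 2447445
  i=4: C(11,4)·!7 = 330·1854 = 611820
Total = 39770686.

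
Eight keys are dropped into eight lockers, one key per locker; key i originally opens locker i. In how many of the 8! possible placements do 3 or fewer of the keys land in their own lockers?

39549

Sum C(8,i)·!(8-i) for i = 0..3:
  i=0: C(8,0)·!8 = 1·14833 = 14833
  i=1: C(8,1)·!7 = 8·1854 = 14832
  i=2: C(8,2)·!6 = 28·265 = 7420
  i=3: C(8,3)·!5 = 56·44 = 2464
Total = 39549.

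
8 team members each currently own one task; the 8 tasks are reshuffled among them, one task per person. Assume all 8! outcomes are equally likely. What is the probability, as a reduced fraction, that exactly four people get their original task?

1/64

Favorable outcomes: C(8,4)·!4 = 70·9 = 630.
Total outcomes: 8! = 40320.
Probability = 630/40320 = 1/64.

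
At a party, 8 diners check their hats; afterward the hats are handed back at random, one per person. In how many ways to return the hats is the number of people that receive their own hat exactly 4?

630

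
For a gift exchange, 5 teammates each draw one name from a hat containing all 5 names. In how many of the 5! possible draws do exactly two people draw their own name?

20

Choose which 2 of the 5 are fixed: C(5,2) = 10.
The other 3 form a derangement: !3 = 2.
Total: 10 × 2 = 20.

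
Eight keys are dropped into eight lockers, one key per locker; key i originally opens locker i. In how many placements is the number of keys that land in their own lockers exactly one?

14832

Choose which one of the 8 is fixed: C(8,1) = 8.
The remaining 7 must be deranged: !7 = 1854.
Total: 8 × 1854 = 14832.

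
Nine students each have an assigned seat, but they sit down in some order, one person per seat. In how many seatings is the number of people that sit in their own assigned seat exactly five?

1134

Choose which 5 of the 9 are fixed: C(9,5) = 126.
The other 4 form a derangement: !4 = 9.
Total: 126 × 9 = 1134.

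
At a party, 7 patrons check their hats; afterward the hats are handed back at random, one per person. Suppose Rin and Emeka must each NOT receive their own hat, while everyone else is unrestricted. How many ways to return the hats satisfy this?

3720

Inclusion-exclusion on the 2 forbidden self-matches:
Σ_{j=0}^{2} (-1)^j C(2,j)(7-j)!
= C(2,0)·7! - C(2,1)·6! + C(2,2)·5!
= 5040 - 1440 + 120
= 3720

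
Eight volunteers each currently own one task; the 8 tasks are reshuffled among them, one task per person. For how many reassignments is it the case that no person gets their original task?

14833

Use !n = n·!(n-1) + (-1)^n.
!8 = 8·1854 + 1 = 14833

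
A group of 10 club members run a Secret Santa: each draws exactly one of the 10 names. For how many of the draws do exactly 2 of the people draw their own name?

Choose which 2 of the 10 are fixed: C(10,2) = 45.
The remaining 8 must be deranged: !8 = 14833.
Total: 45 × 14833 = 667485.

667485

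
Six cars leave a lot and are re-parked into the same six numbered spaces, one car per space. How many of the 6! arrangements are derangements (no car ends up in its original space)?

265

The number of derangements of 6 is !6 = Σ_{k=0}^{6} (-1)^k·6!/k!
= 6! - 6!/1! + 6!/2! - 6!/3! + 6!/4! - 6!/5! + 6!/6!
= 720 - 720 + 360 - 120 + 30 - 6 + 1
= 265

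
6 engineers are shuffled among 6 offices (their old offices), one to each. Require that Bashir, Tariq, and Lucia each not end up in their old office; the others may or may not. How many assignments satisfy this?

Inclusion-exclusion on the 3 forbidden self-matches:
Σ_{j=0}^{3} (-1)^j C(3,j)(6-j)!
= C(3,0)·6! - C(3,1)·5! + C(3,2)·4! - C(3,3)·3!
= 720 - 360 + 72 - 6
= 426

426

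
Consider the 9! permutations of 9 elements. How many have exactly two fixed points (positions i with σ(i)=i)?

Choose which 2 of the 9 are fixed: C(9,2) = 36.
The remaining 7 must be deranged: !7 = 1854.
Total: 36 × 1854 = 66744.

66744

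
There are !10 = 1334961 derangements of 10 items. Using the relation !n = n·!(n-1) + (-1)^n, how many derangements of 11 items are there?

14684570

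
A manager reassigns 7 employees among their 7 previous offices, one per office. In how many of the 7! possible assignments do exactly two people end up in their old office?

924

Pick the 2 fixed positions: C(7,2) = 21 ways.
The other 5 form a derangement: !5 = 44.
Total: 21 × 44 = 924.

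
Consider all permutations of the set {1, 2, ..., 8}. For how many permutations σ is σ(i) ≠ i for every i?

Use !n = (n-1)(!(n-1) + !(n-2)).
!8 = 7·(1854 + 265) = 7·2119 = 14833

14833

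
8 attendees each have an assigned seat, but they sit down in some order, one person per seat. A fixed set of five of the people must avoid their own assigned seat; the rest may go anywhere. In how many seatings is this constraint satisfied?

21234

Inclusion-exclusion on the 5 forbidden self-matches:
Σ_{j=0}^{5} (-1)^j C(5,j)(8-j)!
= C(5,0)·8! - C(5,1)·7! + C(5,2)·6! - C(5,3)·5! + C(5,4)·4! - C(5,5)·3!
= 40320 - 25200 + 7200 - 1200 + 120 - 6
= 21234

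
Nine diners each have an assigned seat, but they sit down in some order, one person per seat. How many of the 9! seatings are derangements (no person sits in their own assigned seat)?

133496

The subfactorial !9 = [9!/e] (nearest integer).
9! = 362880, and 362880/e ≈ 133496.09, so !9 = 133496.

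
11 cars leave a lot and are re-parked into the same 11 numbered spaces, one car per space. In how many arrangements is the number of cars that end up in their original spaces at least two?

10547659

# with exactly i fixed is C(11,i)·!(11-i); sum over i=2..11:
  i=2: C(11,2)·!9 = 55·133496 = 7342280
  i=3: C(11,3)·!8 = 165·14833 = 2447445
  i=4: C(11,4)·!7 = 330·1854 = 611820
  i=5: C(11,5)·!6 = 462·265 = 122430
  i=6: C(11,6)·!5 = 462·44 = 20328
  i=7: C(11,7)·!4 = 330·9 = 2970
  i=8: C(11,8)·!3 = 165·2 = 330
  i=9: C(11,9)·!2 = 55·1 = 55
  i=10: C(11,10)·!1 = 11·0 = 0
  i=11: C(11,11)·!0 = 1·1 = 1
Total = 10547659.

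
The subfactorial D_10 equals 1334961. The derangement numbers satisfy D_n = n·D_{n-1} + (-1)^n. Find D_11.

14684570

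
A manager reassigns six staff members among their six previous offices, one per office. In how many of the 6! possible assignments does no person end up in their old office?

265

The subfactorial !6 = [6!/e] (nearest integer).
6! = 720, and 720/e ≈ 264.87, so !6 = 265.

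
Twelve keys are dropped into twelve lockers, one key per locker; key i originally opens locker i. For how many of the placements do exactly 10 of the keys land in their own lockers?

66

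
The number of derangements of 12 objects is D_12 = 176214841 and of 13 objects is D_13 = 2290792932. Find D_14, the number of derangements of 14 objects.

D_14 = (14-1)·(D_13 + D_12) = 13·(2290792932 + 176214841) = 13·2467007773 = 32071101049.

32071101049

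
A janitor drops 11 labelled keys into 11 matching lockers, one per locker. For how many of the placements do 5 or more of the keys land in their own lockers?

Sum C(11,i)·!(11-i) for i = 5..11:
  i=5: C(11,5)·!6 = 462·265 = 122430
  i=6: C(11,6)·!5 = 462·44 = 20328
  i=7: C(11,7)·!4 = 330·9 = 2970
  i=8: C(11,8)·!3 = 165·2 = 330
  i=9: C(11,9)·!2 = 55·1 = 55
  i=10: C(11,10)·!1 = 11·0 = 0
  i=11: C(11,11)·!0 = 1·1 = 1
Total = 146114.

146114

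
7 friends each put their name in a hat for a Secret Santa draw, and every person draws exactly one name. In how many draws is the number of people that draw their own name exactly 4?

70

Choose which 4 of the 7 are fixed: C(7,4) = 35.
The other 3 form a derangement: !3 = 2.
Total: 35 × 2 = 70.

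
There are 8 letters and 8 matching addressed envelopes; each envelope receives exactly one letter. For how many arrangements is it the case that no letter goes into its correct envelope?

14833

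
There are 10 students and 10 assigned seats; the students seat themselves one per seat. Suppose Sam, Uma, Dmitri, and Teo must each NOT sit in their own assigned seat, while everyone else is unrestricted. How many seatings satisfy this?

2399760

Inclusion-exclusion on the 4 forbidden self-matches:
Σ_{j=0}^{4} (-1)^j C(4,j)(10-j)!
= C(4,0)·10! - C(4,1)·9! + C(4,2)·8! - C(4,3)·7! + C(4,4)·6!
= 3628800 - 1451520 + 241920 - 20160 + 720
= 2399760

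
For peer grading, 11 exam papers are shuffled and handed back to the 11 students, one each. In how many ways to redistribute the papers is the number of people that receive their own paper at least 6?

23684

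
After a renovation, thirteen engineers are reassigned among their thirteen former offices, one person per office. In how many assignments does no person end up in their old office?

2290792932

Recurrence: !13 = 13·!12 + (-1)^13.
!13 = 13·176214841 - 1 = 2290792932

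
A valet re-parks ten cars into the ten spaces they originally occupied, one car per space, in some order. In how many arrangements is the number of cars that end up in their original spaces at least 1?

Sum C(10,i)·!(10-i) for i = 1..10:
  i=1: C(10,1)·!9 = 10·133496 = 1334960
  i=2: C(10,2)·!8 = 45·14833 = 667485
  i=3: C(10,3)·!7 = 120·1854 = 222480
  i=4: C(10,4)·!6 = 210·265 = 55650
  i=5: C(10,5)·!5 = 252·44 = 11088
  i=6: C(10,6)·!4 = 210·9 = 1890
  i=7: C(10,7)·!3 = 120·2 = 240
  i=8: C(10,8)·!2 = 45·1 = 45
  i=9: C(10,9)·!1 = 10·0 = 0
  i=10: C(10,10)·!0 = 1·1 = 1
Total = 2293839.

2293839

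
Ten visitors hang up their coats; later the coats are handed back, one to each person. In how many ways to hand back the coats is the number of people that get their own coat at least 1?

2293839

# with exactly i fixed is C(10,i)·!(10-i); sum over i=1..10:
  i=1: C(10,1)·!9 = 10·133496 = 1334960
  i=2: C(10,2)·!8 = 45·14833 = 667485
  i=3: C(10,3)·!7 = 120·1854 = 222480
  i=4: C(10,4)·!6 = 210·265 = 55650
  i=5: C(10,5)·!5 = 252·44 = 11088
  i=6: C(10,6)·!4 = 210·9 = 1890
  i=7: C(10,7)·!3 = 120·2 = 240
  i=8: C(10,8)·!2 = 45·1 = 45
  i=9: C(10,9)·!1 = 10·0 = 0
  i=10: C(10,10)·!0 = 1·1 = 1
Total = 2293839.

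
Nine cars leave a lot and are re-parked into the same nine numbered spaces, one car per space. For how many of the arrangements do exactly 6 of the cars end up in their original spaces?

Choose which 6 of the 9 are fixed: C(9,6) = 84.
The remaining 3 must be deranged: !3 = 2.
Total: 84 × 2 = 168.

168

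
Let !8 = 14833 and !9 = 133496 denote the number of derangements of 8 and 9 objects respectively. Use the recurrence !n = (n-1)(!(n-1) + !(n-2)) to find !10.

1334961

!10 = (10-1)·(!9 + !8) = 9·(133496 + 14833) = 9·148329 = 1334961.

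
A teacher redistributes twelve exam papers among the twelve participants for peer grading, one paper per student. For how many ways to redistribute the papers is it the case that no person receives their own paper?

176214841

!12 is the nearest integer to 12!/e.
12! = 479001600, and 479001600/e ≈ 176214840.93, so !12 = 176214841.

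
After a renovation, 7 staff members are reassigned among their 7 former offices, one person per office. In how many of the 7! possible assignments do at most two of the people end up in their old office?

4633

# with exactly i fixed is C(7,i)·!(7-i); sum over i=0..2:
  i=0: C(7,0)·!7 = 1·1854 = 1854
  i=1: C(7,1)·!6 = 7·265 = 1855
  i=2: C(7,2)·!5 = 21·44 = 924
Total = 4633.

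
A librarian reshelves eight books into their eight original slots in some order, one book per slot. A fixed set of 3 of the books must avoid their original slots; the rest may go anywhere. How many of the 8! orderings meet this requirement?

Inclusion-exclusion on the 3 forbidden self-matches:
Σ_{j=0}^{3} (-1)^j C(3,j)(8-j)!
= C(3,0)·8! - C(3,1)·7! + C(3,2)·6! - C(3,3)·5!
= 40320 - 15120 + 2160 - 120
= 27240

27240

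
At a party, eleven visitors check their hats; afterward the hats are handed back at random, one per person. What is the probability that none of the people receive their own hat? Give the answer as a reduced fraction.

1468457/3991680

Favorable outcomes: !11 = 14684570.
Total outcomes: 11! = 39916800.
Probability = 14684570/39916800 = 1468457/3991680.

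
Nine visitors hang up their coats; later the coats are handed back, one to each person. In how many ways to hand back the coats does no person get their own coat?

133496

!9 is the nearest integer to 9!/e.
9! = 362880, and 362880/e ≈ 133496.09, so !9 = 133496.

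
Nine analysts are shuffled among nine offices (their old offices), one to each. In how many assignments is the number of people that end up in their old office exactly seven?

36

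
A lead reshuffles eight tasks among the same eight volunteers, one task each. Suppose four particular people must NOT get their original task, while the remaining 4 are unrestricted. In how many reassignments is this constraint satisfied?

24024

Inclusion-exclusion on the 4 forbidden self-matches:
Σ_{j=0}^{4} (-1)^j C(4,j)(8-j)!
= C(4,0)·8! - C(4,1)·7! + C(4,2)·6! - C(4,3)·5! + C(4,4)·4!
= 40320 - 20160 + 4320 - 480 + 24
= 24024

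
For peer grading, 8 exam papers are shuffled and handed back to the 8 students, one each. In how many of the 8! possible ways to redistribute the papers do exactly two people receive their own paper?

Choose which 2 of the 8 are fixed: C(8,2) = 28.
The other 6 form a derangement: !6 = 265.
Total: 28 × 265 = 7420.

7420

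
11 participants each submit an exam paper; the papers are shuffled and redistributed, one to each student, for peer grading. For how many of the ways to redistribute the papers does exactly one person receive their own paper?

Pick the single fixed position: C(11,1) = 11 ways.
The other 10 form a derangement: !10 = 1334961.
Total: 11 × 1334961 = 14684571.

14684571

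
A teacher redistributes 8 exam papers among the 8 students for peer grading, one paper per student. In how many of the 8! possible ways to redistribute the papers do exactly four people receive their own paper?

Pick the 4 fixed positions: C(8,4) = 70 ways.
The remaining 4 must be deranged: !4 = 9.
Total: 70 × 9 = 630.

630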